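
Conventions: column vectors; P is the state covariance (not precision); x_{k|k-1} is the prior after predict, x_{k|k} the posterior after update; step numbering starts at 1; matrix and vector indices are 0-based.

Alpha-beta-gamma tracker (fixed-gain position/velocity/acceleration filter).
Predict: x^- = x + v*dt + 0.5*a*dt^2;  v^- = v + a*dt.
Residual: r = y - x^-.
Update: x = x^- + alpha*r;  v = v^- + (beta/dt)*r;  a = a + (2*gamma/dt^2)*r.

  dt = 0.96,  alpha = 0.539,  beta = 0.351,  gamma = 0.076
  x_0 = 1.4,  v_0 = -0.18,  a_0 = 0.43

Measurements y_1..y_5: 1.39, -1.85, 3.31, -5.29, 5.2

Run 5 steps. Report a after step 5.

step 1: x_pred=1.4253  r=-0.0353  x^+=1.4063  v^+=0.2199  a^+=0.4242
step 2: x_pred=1.8128  r=-3.6628  x^+=-0.1614  v^+=-0.7121  a^+=-0.1799
step 3: x_pred=-0.9280  r=4.2380  x^+=1.3563  v^+=0.6646  a^+=0.5190
step 4: x_pred=2.2335  r=-7.5235  x^+=-1.8217  v^+=-1.5879  a^+=-0.7218
step 5: x_pred=-3.6786  r=8.8786  x^+=1.1069  v^+=0.9654  a^+=0.7425

a_post = 0.7425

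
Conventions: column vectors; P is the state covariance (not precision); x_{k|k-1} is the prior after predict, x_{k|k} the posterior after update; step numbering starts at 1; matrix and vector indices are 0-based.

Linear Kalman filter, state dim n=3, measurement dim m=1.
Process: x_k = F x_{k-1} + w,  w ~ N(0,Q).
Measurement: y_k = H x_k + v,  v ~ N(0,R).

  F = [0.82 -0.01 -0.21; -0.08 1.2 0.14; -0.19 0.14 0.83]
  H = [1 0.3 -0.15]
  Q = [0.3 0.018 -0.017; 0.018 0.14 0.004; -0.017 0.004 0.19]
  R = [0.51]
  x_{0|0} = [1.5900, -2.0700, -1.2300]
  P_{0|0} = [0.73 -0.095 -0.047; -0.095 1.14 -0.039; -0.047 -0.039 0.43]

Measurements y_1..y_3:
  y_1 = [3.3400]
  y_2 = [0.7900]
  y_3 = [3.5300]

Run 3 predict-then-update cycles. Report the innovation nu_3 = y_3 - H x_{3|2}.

innov = [2.2298]

step 1: x^-=[1.5828, -2.7834, -1.6128]  P^-=[0.8275 -0.1461 -0.2508; -0.1461 1.8009 0.2441; -0.2508 0.2441 0.5457]  S=[1.4775]  K=[0.5559; 0.2420; -0.1756]  nu=[2.3503]  x^+=[2.8893, -2.2146, -2.0254]  P^+=[0.3710 -0.3448 -0.1066; -0.3448 1.7143 0.3068; -0.1066 0.3068 0.5002]
step 2: x^-=[2.8167, -3.1722, -2.5401]  P^-=[0.6153 -0.4730 -0.2930; -0.4730 2.7925 0.7598; -0.2930 0.7598 0.7048]  S=[1.1282]  K=[0.4586; 0.2223; -0.1514]  nu=[-1.4561]  x^+=[2.1490, -3.4959, -2.3197]  P^+=[0.3781 -0.5880 -0.2147; -0.5880 2.7368 0.7978; -0.2147 0.7978 0.6790]
step 3: x^-=[2.2843, -4.6917, -2.8231]  P^-=[0.6714 -0.8691 -0.4514; -0.8691 4.4824 1.5192; -0.4514 1.5192 1.0094]  S=[1.0847]  K=[0.4410; 0.2284; -0.1356]  nu=[2.2298]  x^+=[3.2676, -4.1824, -3.1255]  P^+=[0.4604 -0.9783 -0.3866; -0.9783 4.4259 1.5528; -0.3866 1.5528 0.9895]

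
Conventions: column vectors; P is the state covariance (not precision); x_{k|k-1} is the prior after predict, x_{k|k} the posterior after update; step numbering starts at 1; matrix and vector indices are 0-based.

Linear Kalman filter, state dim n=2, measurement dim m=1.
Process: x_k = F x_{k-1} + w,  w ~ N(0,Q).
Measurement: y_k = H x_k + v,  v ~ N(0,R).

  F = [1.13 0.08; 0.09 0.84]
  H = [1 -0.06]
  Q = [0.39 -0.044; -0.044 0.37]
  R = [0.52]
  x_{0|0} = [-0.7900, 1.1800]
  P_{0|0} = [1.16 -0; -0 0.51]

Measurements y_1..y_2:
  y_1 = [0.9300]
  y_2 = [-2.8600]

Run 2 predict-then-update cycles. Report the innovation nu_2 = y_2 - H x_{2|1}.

innov = [-3.5624]

step 1: x^-=[-0.7983, 0.9201]  P^-=[1.8745 0.1082; 0.1082 0.7393]  S=[2.3841]  K=[0.7835; 0.0268]  nu=[1.7835]  x^+=[0.5991, 0.9679]  P^+=[0.4109 0.0582; 0.0582 0.7375]
step 2: x^-=[0.7544, 0.8669]  P^-=[0.9299 0.1030; 0.1030 0.9025]  S=[1.4408]  K=[0.6411; 0.0339]  nu=[-3.5624]  x^+=[-1.5296, 0.7462]  P^+=[0.3377 0.0717; 0.0717 0.9009]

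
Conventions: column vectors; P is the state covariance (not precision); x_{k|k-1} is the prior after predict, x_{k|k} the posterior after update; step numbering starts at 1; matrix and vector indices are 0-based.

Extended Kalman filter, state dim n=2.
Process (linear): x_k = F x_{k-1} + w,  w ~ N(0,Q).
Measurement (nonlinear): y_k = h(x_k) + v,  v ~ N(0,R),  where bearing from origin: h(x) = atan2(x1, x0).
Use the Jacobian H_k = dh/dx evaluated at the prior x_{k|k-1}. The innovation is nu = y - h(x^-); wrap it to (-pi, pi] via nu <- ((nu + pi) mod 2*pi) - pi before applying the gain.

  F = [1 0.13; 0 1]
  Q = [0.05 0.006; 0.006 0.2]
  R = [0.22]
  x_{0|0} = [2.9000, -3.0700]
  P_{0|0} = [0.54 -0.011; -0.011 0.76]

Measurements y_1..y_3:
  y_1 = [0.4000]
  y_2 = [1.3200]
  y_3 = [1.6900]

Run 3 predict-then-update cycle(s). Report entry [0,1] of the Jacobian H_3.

step 1: x^-=[2.5009, -3.0700]  P^-=[0.6000 0.0938; 0.0938 0.9600]  H_jac=[0.1958 0.1595]  S=[0.2733]  K=[0.4846; 0.6275]  nu=[1.2872]  x^+=[3.1247, -2.2623]  P^+=[0.5358 0.0107; 0.0107 0.8524]
step 2: x^-=[2.8306, -2.2623]  P^-=[0.6030 0.1275; 0.1275 1.0524]  H_jac=[0.1723 0.2156]  S=[0.2963]  K=[0.4434; 0.8399]  nu=[1.9943]  x^+=[3.7149, -0.5873]  P^+=[0.5447 0.0172; 0.0172 0.8434]
step 3: x^-=[3.6386, -0.5873]  P^-=[0.6134 0.1328; 0.1328 1.0434]  H_jac=[0.0432 0.2679]  S=[0.2991]  K=[0.2076; 0.9536]  nu=[1.8500]  x^+=[4.0227, 1.1770]  P^+=[0.6006 0.0736; 0.0736 0.7714]

H_jac[0,1] = 0.2679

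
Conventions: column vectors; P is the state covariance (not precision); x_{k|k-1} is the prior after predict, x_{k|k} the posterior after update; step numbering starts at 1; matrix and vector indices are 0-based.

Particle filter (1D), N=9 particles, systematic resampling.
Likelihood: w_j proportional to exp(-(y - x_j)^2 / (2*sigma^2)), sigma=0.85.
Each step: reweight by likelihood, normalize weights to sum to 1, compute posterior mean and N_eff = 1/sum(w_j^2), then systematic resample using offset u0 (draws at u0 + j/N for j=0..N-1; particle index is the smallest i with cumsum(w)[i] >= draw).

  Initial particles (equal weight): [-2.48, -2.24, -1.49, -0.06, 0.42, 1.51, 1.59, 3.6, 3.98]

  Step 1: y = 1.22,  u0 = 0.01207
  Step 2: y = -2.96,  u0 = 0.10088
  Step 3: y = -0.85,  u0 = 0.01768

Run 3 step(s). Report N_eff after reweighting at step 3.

step 1: w=[0.0000, 0.0001, 0.0022, 0.1130, 0.2254, 0.3312, 0.3193, 0.0070, 0.0018]  mean=1.1245  Neff=3.6323  idx=[3, 4, 4, 5, 5, 5, 6, 6, 6]
step 2: w=[0.8000, 0.0993, 0.0993, 0.0003, 0.0003, 0.0003, 0.0002, 0.0002, 0.0002]  mean=0.0374  Neff=1.5156  idx=[0, 0, 0, 0, 0, 0, 0, 1, 2]
step 3: w=[0.1249, 0.1249, 0.1249, 0.1249, 0.1249, 0.1249, 0.1249, 0.0630, 0.0630]  mean=0.0005  Neff=8.5421  idx=[0, 1, 1, 2, 3, 4, 5, 6, 7]

N_eff = 8.5421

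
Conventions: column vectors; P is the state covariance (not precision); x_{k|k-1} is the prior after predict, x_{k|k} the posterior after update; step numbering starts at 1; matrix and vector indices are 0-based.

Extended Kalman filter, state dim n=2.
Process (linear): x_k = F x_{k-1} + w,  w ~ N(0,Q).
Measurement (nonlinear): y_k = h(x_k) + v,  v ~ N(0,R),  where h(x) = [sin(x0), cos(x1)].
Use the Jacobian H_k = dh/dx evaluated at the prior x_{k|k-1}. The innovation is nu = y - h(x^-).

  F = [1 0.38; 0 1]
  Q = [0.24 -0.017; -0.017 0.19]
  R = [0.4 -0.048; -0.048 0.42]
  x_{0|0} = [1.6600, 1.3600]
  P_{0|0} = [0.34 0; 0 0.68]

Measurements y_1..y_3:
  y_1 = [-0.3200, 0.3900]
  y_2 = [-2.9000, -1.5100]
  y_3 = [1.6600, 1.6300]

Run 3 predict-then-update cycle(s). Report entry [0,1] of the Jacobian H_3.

step 1: x^-=[2.1768, 1.3600]  P^-=[0.6782 0.2414; 0.2414 0.8700]  H_jac=[-0.5696 0.0000; 0.0000 -0.9779]  S=[0.6200 0.0865; 0.0865 1.2519]  K=[-0.6025 -0.1469; -0.1282 -0.6707]  nu=[-1.1419, 0.1808]  x^+=[2.8383, 1.3852]  P^+=[0.4108 0.0335; 0.0335 0.2818]
step 2: x^-=[3.3647, 1.3852]  P^-=[0.7169 0.1236; 0.1236 0.4718]  H_jac=[-0.9752 0.0000; 0.0000 -0.9828]  S=[1.0818 0.0705; 0.0705 0.8757]  K=[-0.6406 -0.0872; -0.0773 -0.5233]  nu=[-2.6788, -1.6945]  x^+=[5.2284, 2.4791]  P^+=[0.2585 0.0060; 0.0060 0.2198]
step 3: x^-=[6.1704, 2.4791]  P^-=[0.5347 0.0725; 0.0725 0.4098]  H_jac=[0.9937 0.0000; 0.0000 -0.6151]  S=[0.9280 -0.0923; -0.0923 0.5751]  K=[0.5740 0.0146; 0.0346 -0.4328]  nu=[1.7725, 2.4184]  x^+=[7.2232, 1.4936]  P^+=[0.2304 0.0348; 0.0348 0.2982]

H_jac[0,1] = 0.0000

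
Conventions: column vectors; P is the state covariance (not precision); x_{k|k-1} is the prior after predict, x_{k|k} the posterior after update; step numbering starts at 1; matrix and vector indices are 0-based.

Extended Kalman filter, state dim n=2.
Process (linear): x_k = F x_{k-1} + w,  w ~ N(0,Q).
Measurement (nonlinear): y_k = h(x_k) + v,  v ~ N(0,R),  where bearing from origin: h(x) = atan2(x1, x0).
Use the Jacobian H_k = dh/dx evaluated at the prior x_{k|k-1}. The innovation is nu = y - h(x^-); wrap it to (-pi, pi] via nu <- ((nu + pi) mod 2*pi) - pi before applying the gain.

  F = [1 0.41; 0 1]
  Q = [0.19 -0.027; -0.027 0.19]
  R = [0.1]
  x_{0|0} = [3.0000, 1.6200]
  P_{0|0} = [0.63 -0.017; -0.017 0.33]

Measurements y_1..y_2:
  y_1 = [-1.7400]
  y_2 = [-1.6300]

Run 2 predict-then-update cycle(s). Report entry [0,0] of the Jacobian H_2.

H_jac[0,0] = 0.0079

step 1: x^-=[3.6642, 1.6200]  P^-=[0.8615 0.0913; 0.0913 0.5200]  H_jac=[-0.1009 0.2283]  S=[0.1317]  K=[-0.5021; 0.8316]  nu=[-2.1563]  x^+=[4.7469, -0.1731]  P^+=[0.8283 0.1463; 0.1463 0.4289]
step 2: x^-=[4.6759, -0.1731]  P^-=[1.2104 0.2951; 0.2951 0.6189]  H_jac=[0.0079 0.2136]  S=[0.1293]  K=[0.5615; 1.0404]  nu=[-1.5930]  x^+=[3.7814, -1.8304]  P^+=[1.1696 0.2196; 0.2196 0.4790]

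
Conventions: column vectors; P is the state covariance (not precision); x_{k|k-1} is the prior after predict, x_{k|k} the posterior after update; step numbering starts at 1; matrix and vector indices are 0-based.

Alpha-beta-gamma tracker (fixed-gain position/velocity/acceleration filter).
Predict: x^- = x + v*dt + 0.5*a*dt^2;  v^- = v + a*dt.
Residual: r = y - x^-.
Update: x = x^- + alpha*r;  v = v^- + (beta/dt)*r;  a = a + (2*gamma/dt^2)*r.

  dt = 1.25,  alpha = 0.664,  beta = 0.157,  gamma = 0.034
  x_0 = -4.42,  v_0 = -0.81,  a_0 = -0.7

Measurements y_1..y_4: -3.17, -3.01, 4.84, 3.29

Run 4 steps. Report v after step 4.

v_post = -0.3036

step 1: x_pred=-5.9794  r=2.8094  x^+=-4.1139  v^+=-1.3321  a^+=-0.5777
step 2: x_pred=-6.2305  r=3.2205  x^+=-4.0921  v^+=-1.6498  a^+=-0.4376
step 3: x_pred=-6.4962  r=11.3362  x^+=1.0310  v^+=-0.7730  a^+=0.0558
step 4: x_pred=0.1084  r=3.1816  x^+=2.2210  v^+=-0.3036  a^+=0.1942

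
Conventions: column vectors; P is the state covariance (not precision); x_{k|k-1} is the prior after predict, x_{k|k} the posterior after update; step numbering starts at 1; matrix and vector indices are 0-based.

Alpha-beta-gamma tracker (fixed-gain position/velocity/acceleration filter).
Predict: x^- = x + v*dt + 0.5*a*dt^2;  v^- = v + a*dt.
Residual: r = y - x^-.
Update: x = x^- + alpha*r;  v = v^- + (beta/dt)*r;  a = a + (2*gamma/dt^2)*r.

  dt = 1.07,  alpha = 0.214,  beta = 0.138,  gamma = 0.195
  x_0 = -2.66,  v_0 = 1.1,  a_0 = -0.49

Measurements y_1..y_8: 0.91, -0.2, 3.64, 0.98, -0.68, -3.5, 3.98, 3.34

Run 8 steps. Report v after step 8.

step 1: x_pred=-1.7635  r=2.6735  x^+=-1.1914  v^+=0.9205  a^+=0.4207
step 2: x_pred=0.0344  r=-0.2344  x^+=-0.0158  v^+=1.3404  a^+=0.3409
step 3: x_pred=1.6136  r=2.0264  x^+=2.0473  v^+=1.9665  a^+=1.0311
step 4: x_pred=4.7417  r=-3.7617  x^+=3.9367  v^+=2.5846  a^+=-0.2503
step 5: x_pred=6.5590  r=-7.2390  x^+=5.0098  v^+=1.3832  a^+=-2.7162
step 6: x_pred=4.9350  r=-8.4350  x^+=3.1299  v^+=-2.6109  a^+=-5.5895
step 7: x_pred=-2.8634  r=6.8434  x^+=-1.3989  v^+=-7.7091  a^+=-3.2583
step 8: x_pred=-11.5129  r=14.8529  x^+=-8.3344  v^+=-9.2799  a^+=1.8012

v_post = -9.2799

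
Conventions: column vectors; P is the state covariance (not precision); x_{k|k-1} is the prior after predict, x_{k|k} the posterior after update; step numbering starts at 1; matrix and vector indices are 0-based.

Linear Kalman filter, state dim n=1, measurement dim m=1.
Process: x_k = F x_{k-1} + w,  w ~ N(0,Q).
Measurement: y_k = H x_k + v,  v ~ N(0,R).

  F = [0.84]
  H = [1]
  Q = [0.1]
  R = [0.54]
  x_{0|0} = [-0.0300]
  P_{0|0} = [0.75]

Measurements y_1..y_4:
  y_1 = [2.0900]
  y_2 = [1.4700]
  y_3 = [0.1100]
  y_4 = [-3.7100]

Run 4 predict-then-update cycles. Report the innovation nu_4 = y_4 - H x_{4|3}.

step 1: x^-=[-0.0252]  P^-=[0.6292]  S=[1.1692]  K=[0.5381]  nu=[2.1152]  x^+=[1.1131]  P^+=[0.2906]
step 2: x^-=[0.9350]  P^-=[0.3050]  S=[0.8450]  K=[0.3610]  nu=[0.5350]  x^+=[1.1281]  P^+=[0.1949]
step 3: x^-=[0.9476]  P^-=[0.2375]  S=[0.7775]  K=[0.3055]  nu=[-0.8376]  x^+=[0.6917]  P^+=[0.1650]
step 4: x^-=[0.5810]  P^-=[0.2164]  S=[0.7564]  K=[0.2861]  nu=[-4.2910]  x^+=[-0.6466]  P^+=[0.1545]

innov = [-4.2910]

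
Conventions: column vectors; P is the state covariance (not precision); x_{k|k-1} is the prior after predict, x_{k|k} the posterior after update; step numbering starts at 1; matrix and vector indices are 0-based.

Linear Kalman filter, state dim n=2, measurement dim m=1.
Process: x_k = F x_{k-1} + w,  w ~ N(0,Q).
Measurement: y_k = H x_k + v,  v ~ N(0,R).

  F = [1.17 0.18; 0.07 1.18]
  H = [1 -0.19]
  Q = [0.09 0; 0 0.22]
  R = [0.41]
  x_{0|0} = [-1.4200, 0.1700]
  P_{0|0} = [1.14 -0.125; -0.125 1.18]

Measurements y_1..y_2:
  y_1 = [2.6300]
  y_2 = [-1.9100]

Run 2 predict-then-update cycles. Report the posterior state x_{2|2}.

step 1: x^-=[-1.6308, 0.1012]  P^-=[1.6361 0.1698; 0.1698 1.8480]  S=[2.0483]  K=[0.7830; -0.0885]  nu=[4.2800]  x^+=[1.7205, -0.2776]  P^+=[0.3803 0.3118; 0.3118 1.8319]
step 2: x^-=[1.9631, -0.2071]  P^-=[0.8012 0.8546; 0.8546 2.8241]  S=[0.9884]  K=[0.6463; 0.3218]  nu=[-3.9124]  x^+=[-0.5657, -1.4659]  P^+=[0.3883 0.6491; 0.6491 2.7218]

x_post = [-0.5657, -1.4659]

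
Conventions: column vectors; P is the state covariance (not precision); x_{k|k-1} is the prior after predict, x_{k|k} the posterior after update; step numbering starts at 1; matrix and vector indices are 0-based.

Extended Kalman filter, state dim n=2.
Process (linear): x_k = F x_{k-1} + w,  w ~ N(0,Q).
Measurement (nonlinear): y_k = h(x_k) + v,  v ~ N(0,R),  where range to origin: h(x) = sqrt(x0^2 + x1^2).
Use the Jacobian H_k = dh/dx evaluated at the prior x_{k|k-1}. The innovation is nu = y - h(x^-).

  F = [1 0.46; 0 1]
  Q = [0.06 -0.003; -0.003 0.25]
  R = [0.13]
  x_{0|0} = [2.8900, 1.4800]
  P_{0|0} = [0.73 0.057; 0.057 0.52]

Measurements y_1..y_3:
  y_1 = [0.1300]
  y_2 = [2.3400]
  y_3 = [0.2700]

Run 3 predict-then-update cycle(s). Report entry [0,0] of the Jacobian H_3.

H_jac[0,0] = 0.6301

step 1: x^-=[3.5708, 1.4800]  P^-=[0.9525 0.2932; 0.2932 0.7700]  H_jac=[0.9238 0.3829]  S=[1.2631]  K=[0.7855; 0.4478]  nu=[-3.7354]  x^+=[0.6368, -0.1928]  P^+=[0.1732 -0.1511; -0.1511 0.5167]
step 2: x^-=[0.5481, -0.1928]  P^-=[0.2035 0.0835; 0.0835 0.7667]  H_jac=[0.9433 -0.3319]  S=[0.3432]  K=[0.4785; -0.5118]  nu=[1.7590]  x^+=[1.3897, -1.0930]  P^+=[0.1249 0.1676; 0.1676 0.6768]
step 3: x^-=[0.8869, -1.0930]  P^-=[0.4823 0.4759; 0.4759 0.9268]  H_jac=[0.6301 -0.7765]  S=[0.4146]  K=[-0.1584; -1.0125]  nu=[-1.1376]  x^+=[1.0671, 0.0588]  P^+=[0.4719 0.4094; 0.4094 0.5017]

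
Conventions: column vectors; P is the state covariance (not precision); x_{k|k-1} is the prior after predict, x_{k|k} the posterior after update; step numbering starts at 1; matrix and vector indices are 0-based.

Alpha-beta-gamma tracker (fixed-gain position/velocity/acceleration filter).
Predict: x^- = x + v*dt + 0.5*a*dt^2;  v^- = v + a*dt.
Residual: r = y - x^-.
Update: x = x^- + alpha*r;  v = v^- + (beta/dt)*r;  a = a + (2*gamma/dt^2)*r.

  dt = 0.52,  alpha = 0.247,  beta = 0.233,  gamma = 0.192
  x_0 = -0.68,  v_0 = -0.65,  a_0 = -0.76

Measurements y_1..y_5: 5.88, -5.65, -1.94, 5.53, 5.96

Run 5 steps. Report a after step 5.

step 1: x_pred=-1.1208  r=7.0008  x^+=0.6084  v^+=2.0917  a^+=9.1819
step 2: x_pred=2.9375  r=-8.5875  x^+=0.8164  v^+=3.0184  a^+=-3.0134
step 3: x_pred=1.9785  r=-3.9185  x^+=1.0107  v^+=-0.3044  a^+=-8.5782
step 4: x_pred=-0.3074  r=5.8374  x^+=1.1345  v^+=-2.1494  a^+=-0.2884
step 5: x_pred=-0.0222  r=5.9822  x^+=1.4554  v^+=0.3811  a^+=8.2071

a_post = 8.2071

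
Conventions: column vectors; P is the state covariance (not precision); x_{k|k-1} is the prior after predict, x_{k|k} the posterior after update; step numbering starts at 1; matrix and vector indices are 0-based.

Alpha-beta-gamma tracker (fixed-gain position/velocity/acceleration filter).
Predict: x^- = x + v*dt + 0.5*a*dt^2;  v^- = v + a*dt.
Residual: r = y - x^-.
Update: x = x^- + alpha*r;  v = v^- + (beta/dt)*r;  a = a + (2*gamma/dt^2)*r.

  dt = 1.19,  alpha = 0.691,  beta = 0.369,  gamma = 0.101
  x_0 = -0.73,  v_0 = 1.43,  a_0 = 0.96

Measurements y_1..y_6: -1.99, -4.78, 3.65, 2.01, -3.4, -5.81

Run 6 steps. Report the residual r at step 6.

step 1: x_pred=1.6514  r=-3.6414  x^+=-0.8648  v^+=1.4433  a^+=0.4406
step 2: x_pred=1.1646  r=-5.9446  x^+=-2.9431  v^+=0.1242  a^+=-0.4074
step 3: x_pred=-3.0838  r=6.7338  x^+=1.5693  v^+=1.7274  a^+=0.5531
step 4: x_pred=4.0165  r=-2.0065  x^+=2.6300  v^+=1.7635  a^+=0.2669
step 5: x_pred=4.9175  r=-8.3175  x^+=-0.8299  v^+=-0.4980  a^+=-0.9195
step 6: x_pred=-2.0736  r=-3.7364  x^+=-4.6555  v^+=-2.7509  a^+=-1.4525

resid = -3.7364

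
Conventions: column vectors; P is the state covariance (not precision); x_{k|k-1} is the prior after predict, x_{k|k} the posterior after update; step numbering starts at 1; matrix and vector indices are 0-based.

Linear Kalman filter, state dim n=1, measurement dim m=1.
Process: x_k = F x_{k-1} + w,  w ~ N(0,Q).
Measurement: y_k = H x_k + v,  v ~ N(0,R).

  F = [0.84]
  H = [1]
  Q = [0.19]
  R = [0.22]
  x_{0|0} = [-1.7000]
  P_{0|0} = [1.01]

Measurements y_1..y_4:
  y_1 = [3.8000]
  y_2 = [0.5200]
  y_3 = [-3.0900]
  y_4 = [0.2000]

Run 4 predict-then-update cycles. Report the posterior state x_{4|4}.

step 1: x^-=[-1.4280]  P^-=[0.9027]  S=[1.1227]  K=[0.8040]  nu=[5.2280]  x^+=[2.7755]  P^+=[0.1769]
step 2: x^-=[2.3314]  P^-=[0.3148]  S=[0.5348]  K=[0.5886]  nu=[-1.8114]  x^+=[1.2651]  P^+=[0.1295]
step 3: x^-=[1.0627]  P^-=[0.2814]  S=[0.5014]  K=[0.5612]  nu=[-4.1527]  x^+=[-1.2678]  P^+=[0.1235]
step 4: x^-=[-1.0650]  P^-=[0.2771]  S=[0.4971]  K=[0.5574]  nu=[1.2650]  x^+=[-0.3598]  P^+=[0.1226]

x_post = [-0.3598]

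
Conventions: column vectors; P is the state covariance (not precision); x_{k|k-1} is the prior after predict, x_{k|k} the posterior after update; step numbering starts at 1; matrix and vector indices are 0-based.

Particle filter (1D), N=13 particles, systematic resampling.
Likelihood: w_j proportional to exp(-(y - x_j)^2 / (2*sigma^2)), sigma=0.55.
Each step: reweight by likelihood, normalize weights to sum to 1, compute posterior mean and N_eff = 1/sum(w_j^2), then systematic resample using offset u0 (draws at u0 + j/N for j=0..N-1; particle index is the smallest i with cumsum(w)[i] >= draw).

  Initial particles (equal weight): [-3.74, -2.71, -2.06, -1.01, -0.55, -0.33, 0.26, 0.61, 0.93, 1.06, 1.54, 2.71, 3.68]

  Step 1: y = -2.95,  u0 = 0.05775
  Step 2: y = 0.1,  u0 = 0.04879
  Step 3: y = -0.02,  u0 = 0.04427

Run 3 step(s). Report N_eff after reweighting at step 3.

step 1: w=[0.2318, 0.5913, 0.1756, 0.0013, 0.0000, 0.0000, 0.0000, 0.0000, 0.0000, 0.0000, 0.0000, 0.0000, 0.0000]  mean=-2.8323  Neff=2.3034  idx=[0, 0, 0, 1, 1, 1, 1, 1, 1, 1, 2, 2, 2]
step 2: w=[0.0000, 0.0000, 0.0000, 0.0016, 0.0016, 0.0016, 0.0016, 0.0016, 0.0016, 0.0016, 0.3296, 0.3296, 0.3296]  mean=-2.0672  Neff=3.0674  idx=[10, 10, 10, 10, 11, 11, 11, 11, 11, 12, 12, 12, 12]
step 3: w=[0.0769, 0.0769, 0.0769, 0.0769, 0.0769, 0.0769, 0.0769, 0.0769, 0.0769, 0.0769, 0.0769, 0.0769, 0.0769]  mean=-2.0600  Neff=13.0000  idx=[0, 1, 2, 3, 4, 5, 6, 7, 8, 9, 10, 11, 12]

N_eff = 13.0000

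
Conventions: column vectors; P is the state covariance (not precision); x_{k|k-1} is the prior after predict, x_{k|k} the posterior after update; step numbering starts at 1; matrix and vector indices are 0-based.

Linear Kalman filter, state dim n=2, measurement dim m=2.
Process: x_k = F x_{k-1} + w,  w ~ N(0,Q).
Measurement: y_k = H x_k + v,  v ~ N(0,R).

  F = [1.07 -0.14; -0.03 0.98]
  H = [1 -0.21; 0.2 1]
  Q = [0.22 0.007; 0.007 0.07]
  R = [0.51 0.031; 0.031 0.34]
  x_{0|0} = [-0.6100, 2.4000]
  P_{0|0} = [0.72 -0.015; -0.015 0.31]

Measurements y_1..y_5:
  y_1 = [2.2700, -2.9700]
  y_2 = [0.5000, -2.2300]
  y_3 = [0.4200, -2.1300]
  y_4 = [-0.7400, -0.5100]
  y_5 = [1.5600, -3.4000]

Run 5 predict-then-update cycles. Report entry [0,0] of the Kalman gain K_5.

K[0,0] = 0.4933

step 1: x^-=[-0.9887, 2.3703]  P^-=[1.0549 -0.0744; -0.0744 0.3693]  S=[1.6124 0.0931; 0.0931 0.7217]  K=[0.6579 0.1043; -0.1235 0.5070]  nu=[3.7565, -5.1426]  x^+=[0.9462, -0.7009]  P^+=[0.3364 -0.0114; -0.0114 0.1708]
step 2: x^-=[1.1106, -0.7153]  P^-=[0.6119 -0.0393; -0.0393 0.2350]  S=[1.1487 0.0664; 0.0664 0.5838]  K=[0.5351 0.0815; -0.1003 0.4006]  nu=[-0.7608, -1.7369]  x^+=[0.5619, -1.3347]  P^+=[0.2733 -0.0104; -0.0104 0.1351]
step 3: x^-=[0.7881, -1.3248]  P^-=[0.5386 -0.0312; -0.0312 0.2007]  S=[1.0706 0.0667; 0.0667 0.5497]  K=[0.5044 0.0780; -0.0912 0.3647]  nu=[-0.6463, -0.9628]  x^+=[0.3870, -1.6170]  P^+=[0.2577 -0.0094; -0.0094 0.1231]
step 4: x^-=[0.6405, -1.5963]  P^-=[0.5202 -0.0280; -0.0280 0.1890]  S=[1.0503 0.0685; 0.0685 0.5386]  K=[0.4958 0.0781; -0.0874 0.3516]  nu=[-1.7157, 0.9582]  x^+=[-0.1354, -1.1095]  P^+=[0.2534 -0.0088; -0.0088 0.1186]
step 5: x^-=[0.0105, -1.0832]  P^-=[0.5151 -0.0266; -0.0266 0.1846]  S=[1.0445 0.0697; 0.0697 0.5346]  K=[0.4933 0.0785; -0.0858 0.3466]  nu=[1.3220, -2.3189]  x^+=[0.4805, -2.0003]  P^+=[0.2522 -0.0085; -0.0085 0.1169]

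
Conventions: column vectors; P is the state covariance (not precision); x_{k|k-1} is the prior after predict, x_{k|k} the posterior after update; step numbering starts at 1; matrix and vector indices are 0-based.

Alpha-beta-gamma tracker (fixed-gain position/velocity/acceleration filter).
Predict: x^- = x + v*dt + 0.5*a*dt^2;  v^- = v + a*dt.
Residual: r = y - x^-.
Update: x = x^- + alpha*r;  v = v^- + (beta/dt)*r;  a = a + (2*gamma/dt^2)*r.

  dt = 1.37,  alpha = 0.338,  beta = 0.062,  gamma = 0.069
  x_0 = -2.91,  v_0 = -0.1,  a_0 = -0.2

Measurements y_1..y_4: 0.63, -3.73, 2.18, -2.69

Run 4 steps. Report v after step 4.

v_post = 0.4095

step 1: x_pred=-3.2347  r=3.8647  x^+=-1.9284  v^+=-0.1991  a^+=0.0842
step 2: x_pred=-2.1222  r=-1.6078  x^+=-2.6656  v^+=-0.1566  a^+=-0.0341
step 3: x_pred=-2.9121  r=5.0921  x^+=-1.1910  v^+=0.0272  a^+=0.3403
step 4: x_pred=-0.8343  r=-1.8557  x^+=-1.4615  v^+=0.4095  a^+=0.2039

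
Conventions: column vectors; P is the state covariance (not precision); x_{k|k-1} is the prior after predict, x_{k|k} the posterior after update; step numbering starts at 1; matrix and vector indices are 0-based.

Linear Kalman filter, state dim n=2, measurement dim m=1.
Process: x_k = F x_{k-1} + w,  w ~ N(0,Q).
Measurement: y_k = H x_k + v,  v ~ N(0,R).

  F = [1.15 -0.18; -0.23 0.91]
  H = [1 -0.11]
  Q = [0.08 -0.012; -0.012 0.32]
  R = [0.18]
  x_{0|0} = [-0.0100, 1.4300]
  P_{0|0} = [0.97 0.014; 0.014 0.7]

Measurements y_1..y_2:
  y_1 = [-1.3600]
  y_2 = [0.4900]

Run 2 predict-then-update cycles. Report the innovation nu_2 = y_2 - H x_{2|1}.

innov = [2.2045]

step 1: x^-=[-0.2689, 1.3036]  P^-=[1.3797 -0.3680; -0.3680 0.9451]  S=[1.6521]  K=[0.8596; -0.2857]  nu=[-0.9477]  x^+=[-1.0836, 1.5743]  P^+=[0.1589 0.0377; 0.0377 0.8103]
step 2: x^-=[-1.5295, 1.6819]  P^-=[0.3008 -0.1457; -0.1457 0.9836]  S=[0.5247]  K=[0.6037; -0.4839]  nu=[2.2045]  x^+=[-0.1986, 0.6151]  P^+=[0.1095 0.0076; 0.0076 0.8607]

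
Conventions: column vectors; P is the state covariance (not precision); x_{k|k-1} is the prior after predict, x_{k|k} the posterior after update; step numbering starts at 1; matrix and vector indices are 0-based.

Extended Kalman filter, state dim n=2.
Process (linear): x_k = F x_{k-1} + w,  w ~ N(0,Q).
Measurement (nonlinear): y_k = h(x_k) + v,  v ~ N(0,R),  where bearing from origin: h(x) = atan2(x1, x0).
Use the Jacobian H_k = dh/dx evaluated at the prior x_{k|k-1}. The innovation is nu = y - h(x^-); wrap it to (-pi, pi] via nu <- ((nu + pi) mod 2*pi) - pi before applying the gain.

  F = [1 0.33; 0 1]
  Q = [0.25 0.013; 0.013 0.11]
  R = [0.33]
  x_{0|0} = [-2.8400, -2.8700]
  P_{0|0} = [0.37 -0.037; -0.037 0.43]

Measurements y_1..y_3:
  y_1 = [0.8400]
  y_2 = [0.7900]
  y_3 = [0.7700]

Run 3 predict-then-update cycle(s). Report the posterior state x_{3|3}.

x_post = [-5.6093, -0.8631]

step 1: x^-=[-3.7871, -2.8700]  P^-=[0.6424 0.1179; 0.1179 0.5400]  H_jac=[0.1271 -0.1677]  S=[0.3505]  K=[0.1765; -0.2156]  nu=[-2.9501]  x^+=[-4.3079, -2.2339]  P^+=[0.6315 0.1312; 0.1312 0.5237]
step 2: x^-=[-5.0451, -2.2339]  P^-=[1.0251 0.3171; 0.3171 0.6337]  H_jac=[0.0734 -0.1657]  S=[0.3452]  K=[0.0657; -0.2368]  nu=[-2.7684]  x^+=[-5.2269, -1.5783]  P^+=[1.0236 0.3224; 0.3224 0.6143]
step 3: x^-=[-5.7478, -1.5783]  P^-=[1.5534 0.5382; 0.5382 0.7243]  H_jac=[0.0444 -0.1618]  S=[0.3443]  K=[-0.0525; -0.2709]  nu=[-2.6396]  x^+=[-5.6093, -0.8631]  P^+=[1.5524 0.5333; 0.5333 0.6991]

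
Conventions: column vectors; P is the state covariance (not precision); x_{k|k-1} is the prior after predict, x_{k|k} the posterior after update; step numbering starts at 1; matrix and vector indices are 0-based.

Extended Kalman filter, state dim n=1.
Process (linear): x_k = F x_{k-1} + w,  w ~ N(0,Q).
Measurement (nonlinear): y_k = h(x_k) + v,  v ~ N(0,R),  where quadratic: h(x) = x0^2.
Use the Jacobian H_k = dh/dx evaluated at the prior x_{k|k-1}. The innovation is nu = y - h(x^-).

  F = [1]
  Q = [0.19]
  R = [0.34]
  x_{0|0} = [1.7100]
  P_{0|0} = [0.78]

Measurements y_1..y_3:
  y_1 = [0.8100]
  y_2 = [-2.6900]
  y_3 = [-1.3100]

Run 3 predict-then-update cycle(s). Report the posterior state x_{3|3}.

x_post = [0.1593]

step 1: x^-=[1.7100]  P^-=[0.9700]  H_jac=[3.4200]  S=[11.6855]  K=[0.2839]  nu=[-2.1141]  x^+=[1.1098]  P^+=[0.0282]
step 2: x^-=[1.1098]  P^-=[0.2182]  H_jac=[2.2197]  S=[1.4152]  K=[0.3423]  nu=[-3.9217]  x^+=[-0.2325]  P^+=[0.0524]
step 3: x^-=[-0.2325]  P^-=[0.2424]  H_jac=[-0.4650]  S=[0.3924]  K=[-0.2873]  nu=[-1.3641]  x^+=[0.1593]  P^+=[0.2100]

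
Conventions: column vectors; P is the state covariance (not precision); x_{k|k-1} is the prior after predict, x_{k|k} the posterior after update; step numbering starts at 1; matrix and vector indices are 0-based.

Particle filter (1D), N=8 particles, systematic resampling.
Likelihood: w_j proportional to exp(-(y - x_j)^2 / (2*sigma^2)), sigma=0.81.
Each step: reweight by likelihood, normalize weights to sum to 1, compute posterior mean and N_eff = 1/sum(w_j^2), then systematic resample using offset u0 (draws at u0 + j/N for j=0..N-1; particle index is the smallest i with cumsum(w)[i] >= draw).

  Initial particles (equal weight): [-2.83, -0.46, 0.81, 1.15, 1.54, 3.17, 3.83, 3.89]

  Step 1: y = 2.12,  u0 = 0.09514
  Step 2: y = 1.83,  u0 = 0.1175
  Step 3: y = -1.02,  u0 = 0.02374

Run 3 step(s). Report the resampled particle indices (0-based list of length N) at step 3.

step 1: w=[0.0000, 0.0029, 0.1246, 0.2250, 0.3566, 0.1989, 0.0496, 0.0423]  mean=1.8929  Neff=4.2165  idx=[2, 3, 3, 4, 4, 5, 5, 7]
step 2: w=[0.1057, 0.1641, 0.1641, 0.2190, 0.2190, 0.0594, 0.0594, 0.0092]  mean=1.5502  Neff=5.9482  idx=[1, 1, 2, 3, 3, 4, 4, 7]
step 3: w=[0.2512, 0.2512, 0.2512, 0.0616, 0.0616, 0.0616, 0.0616, 0.0000]  mean=1.2461  Neff=4.8900  idx=[0, 0, 1, 1, 2, 2, 3, 5]

resampled_idx = [0, 0, 1, 1, 2, 2, 3, 5]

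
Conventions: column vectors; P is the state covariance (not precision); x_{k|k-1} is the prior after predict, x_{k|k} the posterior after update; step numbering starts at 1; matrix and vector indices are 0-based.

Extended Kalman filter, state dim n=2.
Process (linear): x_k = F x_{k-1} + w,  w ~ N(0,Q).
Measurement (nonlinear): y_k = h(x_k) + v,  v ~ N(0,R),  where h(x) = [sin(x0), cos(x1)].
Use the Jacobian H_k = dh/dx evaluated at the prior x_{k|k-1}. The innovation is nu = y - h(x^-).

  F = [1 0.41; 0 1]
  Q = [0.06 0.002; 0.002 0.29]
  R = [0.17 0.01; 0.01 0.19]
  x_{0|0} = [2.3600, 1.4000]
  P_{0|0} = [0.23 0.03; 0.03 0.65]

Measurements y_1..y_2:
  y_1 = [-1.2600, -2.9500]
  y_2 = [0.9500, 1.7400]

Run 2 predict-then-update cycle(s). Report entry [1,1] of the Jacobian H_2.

H_jac[1,1] = 0.8027

step 1: x^-=[2.9340, 1.4000]  P^-=[0.4239 0.2985; 0.2985 0.9400]  H_jac=[-0.9785 0.0000; 0.0000 -0.9854]  S=[0.5759 0.2978; 0.2978 1.1028]  K=[-0.6768 -0.0839; -0.0846 -0.8171]  nu=[-1.4661, -3.1200]  x^+=[4.1882, 4.0733]  P^+=[0.1184 0.0231; 0.0231 0.1584]
step 2: x^-=[5.8583, 4.0733]  P^-=[0.2240 0.0900; 0.0900 0.4484]  H_jac=[0.9111 0.0000; 0.0000 0.8027]  S=[0.3559 0.0758; 0.0758 0.4789]  K=[0.5601 0.0622; 0.0727 0.7400]  nu=[1.3623, 2.3364]  x^+=[6.7665, 5.9015]  P^+=[0.1052 0.0217; 0.0217 0.1761]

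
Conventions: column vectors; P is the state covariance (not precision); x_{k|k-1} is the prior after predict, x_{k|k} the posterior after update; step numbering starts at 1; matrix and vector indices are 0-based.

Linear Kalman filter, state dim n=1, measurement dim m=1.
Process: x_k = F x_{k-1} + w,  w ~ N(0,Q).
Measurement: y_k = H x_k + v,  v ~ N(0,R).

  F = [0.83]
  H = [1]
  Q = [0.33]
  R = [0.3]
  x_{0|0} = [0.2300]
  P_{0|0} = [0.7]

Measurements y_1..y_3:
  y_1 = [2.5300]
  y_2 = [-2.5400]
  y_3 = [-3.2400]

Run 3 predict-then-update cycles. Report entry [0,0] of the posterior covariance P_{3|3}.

P_post[0,0] = 0.1812

step 1: x^-=[0.1909]  P^-=[0.8122]  S=[1.1122]  K=[0.7303]  nu=[2.3391]  x^+=[1.8991]  P^+=[0.2191]
step 2: x^-=[1.5762]  P^-=[0.4809]  S=[0.7809]  K=[0.6158]  nu=[-4.1162]  x^+=[-0.9587]  P^+=[0.1848]
step 3: x^-=[-0.7957]  P^-=[0.4573]  S=[0.7573]  K=[0.6038]  nu=[-2.4443]  x^+=[-2.2717]  P^+=[0.1812]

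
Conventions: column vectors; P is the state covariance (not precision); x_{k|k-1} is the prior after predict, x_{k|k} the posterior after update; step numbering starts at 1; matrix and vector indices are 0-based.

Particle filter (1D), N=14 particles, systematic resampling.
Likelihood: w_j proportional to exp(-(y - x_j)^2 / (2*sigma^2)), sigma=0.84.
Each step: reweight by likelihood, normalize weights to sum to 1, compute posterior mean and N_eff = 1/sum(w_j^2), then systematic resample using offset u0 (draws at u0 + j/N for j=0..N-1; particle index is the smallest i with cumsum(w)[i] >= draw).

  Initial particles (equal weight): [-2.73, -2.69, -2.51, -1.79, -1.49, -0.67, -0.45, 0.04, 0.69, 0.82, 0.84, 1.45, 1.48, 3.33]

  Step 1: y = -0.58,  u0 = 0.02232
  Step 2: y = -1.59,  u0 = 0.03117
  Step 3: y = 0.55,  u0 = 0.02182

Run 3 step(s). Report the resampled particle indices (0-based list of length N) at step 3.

resampled_idx = [4, 6, 7, 8, 8, 9, 10, 10, 11, 12, 12, 13, 13, 13]

step 1: w=[0.0080, 0.0090, 0.0151, 0.0751, 0.1179, 0.2108, 0.2095, 0.1614, 0.0676, 0.0529, 0.0508, 0.0114, 0.0105, 0.0000]  mean=-0.4585  Neff=6.9227  idx=[2, 3, 4, 5, 5, 5, 6, 6, 6, 7, 7, 8, 9, 10]
step 2: w=[0.0960, 0.1701, 0.1737, 0.0960, 0.0960, 0.0960, 0.0697, 0.0697, 0.0697, 0.0266, 0.0266, 0.0044, 0.0029, 0.0027]  mean=-1.0816  Neff=8.9297  idx=[0, 1, 1, 1, 2, 2, 3, 3, 4, 5, 6, 7, 8, 9]
step 3: w=[0.0003, 0.0053, 0.0053, 0.0053, 0.0135, 0.0135, 0.0900, 0.0900, 0.0900, 0.0900, 0.1272, 0.1272, 0.1272, 0.2149]  mean=-0.4742  Neff=7.8373  idx=[4, 6, 7, 8, 8, 9, 10, 10, 11, 12, 12, 13, 13, 13]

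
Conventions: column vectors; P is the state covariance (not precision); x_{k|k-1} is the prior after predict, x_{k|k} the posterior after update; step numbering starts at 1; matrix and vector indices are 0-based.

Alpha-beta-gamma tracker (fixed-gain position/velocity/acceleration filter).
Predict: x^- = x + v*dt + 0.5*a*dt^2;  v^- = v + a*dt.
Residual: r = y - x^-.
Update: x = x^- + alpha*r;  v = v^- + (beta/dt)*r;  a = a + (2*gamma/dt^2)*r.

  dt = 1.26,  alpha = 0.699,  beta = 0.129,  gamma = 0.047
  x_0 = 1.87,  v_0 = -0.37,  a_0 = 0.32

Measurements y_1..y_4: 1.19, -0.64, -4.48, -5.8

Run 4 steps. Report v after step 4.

step 1: x_pred=1.6578  r=-0.4678  x^+=1.3308  v^+=-0.0147  a^+=0.2923
step 2: x_pred=1.5443  r=-2.1843  x^+=0.0175  v^+=0.1300  a^+=0.1630
step 3: x_pred=0.3106  r=-4.7906  x^+=-3.0380  v^+=-0.1552  a^+=-0.1207
step 4: x_pred=-3.3293  r=-2.4707  x^+=-5.0563  v^+=-0.5602  a^+=-0.2670

v_post = -0.5602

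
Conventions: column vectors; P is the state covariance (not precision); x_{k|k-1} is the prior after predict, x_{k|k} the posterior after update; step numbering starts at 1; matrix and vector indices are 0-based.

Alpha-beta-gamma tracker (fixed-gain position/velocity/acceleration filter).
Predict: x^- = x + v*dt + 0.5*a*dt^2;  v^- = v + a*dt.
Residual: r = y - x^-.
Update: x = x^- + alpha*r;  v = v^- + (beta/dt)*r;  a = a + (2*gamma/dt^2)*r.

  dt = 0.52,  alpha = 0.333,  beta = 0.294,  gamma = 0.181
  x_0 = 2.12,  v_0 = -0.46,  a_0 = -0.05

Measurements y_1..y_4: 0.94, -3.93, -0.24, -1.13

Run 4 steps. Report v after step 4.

step 1: x_pred=1.8740  r=-0.9340  x^+=1.5630  v^+=-1.0141  a^+=-1.3005
step 2: x_pred=0.8599  r=-4.7899  x^+=-0.7352  v^+=-4.3984  a^+=-7.7129
step 3: x_pred=-4.0651  r=3.8251  x^+=-2.7914  v^+=-6.2465  a^+=-2.5920
step 4: x_pred=-6.3900  r=5.2600  x^+=-4.6384  v^+=-4.6204  a^+=4.4498

v_post = -4.6204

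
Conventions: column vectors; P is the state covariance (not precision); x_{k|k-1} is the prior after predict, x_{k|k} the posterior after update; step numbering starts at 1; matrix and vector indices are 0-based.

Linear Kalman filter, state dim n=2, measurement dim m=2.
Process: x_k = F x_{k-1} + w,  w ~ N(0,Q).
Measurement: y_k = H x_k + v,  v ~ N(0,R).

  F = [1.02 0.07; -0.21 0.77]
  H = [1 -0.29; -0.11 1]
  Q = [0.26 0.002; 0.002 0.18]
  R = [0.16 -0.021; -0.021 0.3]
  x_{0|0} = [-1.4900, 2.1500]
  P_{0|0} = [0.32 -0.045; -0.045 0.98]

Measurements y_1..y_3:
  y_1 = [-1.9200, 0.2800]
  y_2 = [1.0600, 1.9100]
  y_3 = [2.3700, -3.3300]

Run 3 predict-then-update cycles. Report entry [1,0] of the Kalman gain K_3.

step 1: x^-=[-1.3693, 1.9684]  P^-=[0.5913 -0.0484; -0.0484 0.7897]  S=[0.8458 -0.3650; -0.3650 1.1075]  K=[0.7828 0.1556; -0.0212 0.7109]  nu=[0.0201, -1.8390]  x^+=[-1.6396, 0.6607]  P^+=[0.1351 0.0451; 0.0451 0.2187]
step 2: x^-=[-1.6262, 0.8531]  P^-=[0.4080 0.0196; 0.0196 0.3010]  S=[0.5820 -0.1329; -0.1329 0.6016]  K=[0.7180 0.1166; -0.0030 0.4961]  nu=[2.9336, 0.8781]  x^+=[0.5825, 1.2799]  P^+=[0.1221 0.0333; 0.0333 0.1526]
step 3: x^-=[0.6838, 0.8632]  P^-=[0.3925 0.0098; 0.0098 0.2651]  S=[0.5692 -0.1310; -0.1310 0.5677]  K=[0.7088 0.1047; -0.0115 0.4624]  nu=[1.9366, -4.1180]  x^+=[1.6253, -1.0631]  P^+=[0.1198 0.0297; 0.0297 0.1422]

K[1,0] = -0.0115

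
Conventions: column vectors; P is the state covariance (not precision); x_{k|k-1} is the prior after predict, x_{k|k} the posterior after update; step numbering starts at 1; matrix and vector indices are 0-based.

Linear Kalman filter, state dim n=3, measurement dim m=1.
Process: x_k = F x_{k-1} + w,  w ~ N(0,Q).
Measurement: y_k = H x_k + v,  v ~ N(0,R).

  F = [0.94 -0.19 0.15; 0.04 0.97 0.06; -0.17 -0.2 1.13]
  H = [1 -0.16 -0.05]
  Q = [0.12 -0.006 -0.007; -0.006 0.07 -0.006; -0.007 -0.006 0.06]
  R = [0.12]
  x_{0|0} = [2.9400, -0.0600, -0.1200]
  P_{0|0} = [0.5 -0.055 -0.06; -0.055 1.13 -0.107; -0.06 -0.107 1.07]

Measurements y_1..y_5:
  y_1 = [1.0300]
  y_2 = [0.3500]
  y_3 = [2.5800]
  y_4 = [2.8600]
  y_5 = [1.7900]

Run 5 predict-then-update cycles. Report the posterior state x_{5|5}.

x_post = [2.0341, -0.0012, 0.0001]

step 1: x^-=[2.7570, 0.0522, -0.6234]  P^-=[0.6355 -0.2537 0.1099; -0.2537 1.1209 -0.2647; 0.1099 -0.2647 1.5536]  S=[0.8540]  K=[0.7852; -0.4915; 0.0874]  nu=[-1.7498]  x^+=[1.3830, 0.9123, -0.7763]  P^+=[0.1089 0.0759 0.0514; 0.0759 0.9145 -0.2280; 0.0514 -0.2280 1.5471]
step 2: x^-=[1.0103, 0.8936, -1.2948]  P^-=[0.2844 -0.1152 0.3698; -0.1152 0.9158 -0.3378; 0.3698 -0.3378 2.1637]  S=[0.4278]  K=[0.6648; -0.5724; 0.7379]  nu=[-0.5820]  x^+=[0.6233, 1.2268, -1.7242]  P^+=[0.0954 0.0476 0.1599; 0.0476 0.7757 -0.1571; 0.1599 -0.1571 1.9308]
step 3: x^-=[0.0942, 1.1115, -2.2997]  P^-=[0.3128 -0.0961 0.5314; -0.0961 0.7931 -0.1991; 0.5314 -0.1991 2.5720]  S=[0.4339]  K=[0.6950; -0.4909; 1.0015]  nu=[2.5486]  x^+=[1.8655, -0.1396, 0.2529]  P^+=[0.1032 0.0520 0.2293; 0.0520 0.6885 0.0142; 0.2293 0.0142 2.1367]
step 4: x^-=[1.8181, -0.0456, -0.0035]  P^-=[0.3294 -0.0466 0.5910; -0.0466 0.7325 0.0190; 0.5910 0.0190 2.7279]  S=[0.4311]  K=[0.7129; -0.3821; 1.0475]  nu=[1.0345]  x^+=[2.5555, -0.4409, 1.0801]  P^+=[0.1103 0.0708 0.2691; 0.0708 0.6695 0.1916; 0.2691 0.1916 2.2549]
step 5: x^-=[2.6480, -0.2606, 0.8743]  P^-=[0.3321 0.0016 0.6041; 0.0016 0.7374 0.2211; 0.6041 0.2211 2.7841]  S=[0.4205]  K=[0.7172; -0.3031; 1.0214]  nu=[-0.8559]  x^+=[2.0341, -0.0012, 0.0001]  P^+=[0.1157 0.0930 0.2960; 0.0930 0.6987 0.3513; 0.2960 0.3513 2.3454]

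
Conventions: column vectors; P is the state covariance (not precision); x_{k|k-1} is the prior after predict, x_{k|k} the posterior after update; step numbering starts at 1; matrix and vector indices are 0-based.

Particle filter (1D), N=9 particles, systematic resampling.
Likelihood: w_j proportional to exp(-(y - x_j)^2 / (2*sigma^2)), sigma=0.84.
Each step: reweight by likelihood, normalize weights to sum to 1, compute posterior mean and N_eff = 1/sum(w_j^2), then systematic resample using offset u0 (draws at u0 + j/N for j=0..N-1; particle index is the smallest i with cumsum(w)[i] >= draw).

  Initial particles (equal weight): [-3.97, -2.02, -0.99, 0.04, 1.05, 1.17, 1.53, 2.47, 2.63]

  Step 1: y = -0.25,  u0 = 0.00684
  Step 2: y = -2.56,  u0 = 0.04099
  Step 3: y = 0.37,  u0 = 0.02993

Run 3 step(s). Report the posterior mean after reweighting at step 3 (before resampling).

post_mean = -1.1081

step 1: w=[0.0000, 0.0455, 0.2845, 0.3951, 0.1266, 0.1005, 0.0444, 0.0022, 0.0012]  mean=-0.0309  Neff=3.7427  idx=[1, 2, 2, 3, 3, 3, 3, 4, 5]
step 2: w=[0.6804, 0.1459, 0.1459, 0.0070, 0.0070, 0.0070, 0.0070, 0.0001, 0.0000]  mean=-1.6619  Neff=1.9777  idx=[0, 0, 0, 0, 0, 0, 1, 1, 2]
step 3: w=[0.0191, 0.0191, 0.0191, 0.0191, 0.0191, 0.0191, 0.2951, 0.2951, 0.2951]  mean=-1.1081  Neff=3.7956  idx=[1, 6, 6, 6, 7, 7, 7, 8, 8]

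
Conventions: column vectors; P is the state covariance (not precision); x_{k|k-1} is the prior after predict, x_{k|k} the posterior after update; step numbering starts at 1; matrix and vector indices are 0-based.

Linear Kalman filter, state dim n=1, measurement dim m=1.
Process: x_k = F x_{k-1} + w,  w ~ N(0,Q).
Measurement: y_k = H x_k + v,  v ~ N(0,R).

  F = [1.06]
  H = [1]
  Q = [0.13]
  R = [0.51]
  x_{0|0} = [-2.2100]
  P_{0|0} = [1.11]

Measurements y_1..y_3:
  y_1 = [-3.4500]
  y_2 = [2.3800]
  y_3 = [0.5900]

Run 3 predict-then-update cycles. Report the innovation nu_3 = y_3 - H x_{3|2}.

step 1: x^-=[-2.3426]  P^-=[1.3772]  S=[1.8872]  K=[0.7298]  nu=[-1.1074]  x^+=[-3.1507]  P^+=[0.3722]
step 2: x^-=[-3.3398]  P^-=[0.5482]  S=[1.0582]  K=[0.5180]  nu=[5.7198]  x^+=[-0.3767]  P^+=[0.2642]
step 3: x^-=[-0.3993]  P^-=[0.4269]  S=[0.9369]  K=[0.4556]  nu=[0.9893]  x^+=[0.0514]  P^+=[0.2324]

innov = [0.9893]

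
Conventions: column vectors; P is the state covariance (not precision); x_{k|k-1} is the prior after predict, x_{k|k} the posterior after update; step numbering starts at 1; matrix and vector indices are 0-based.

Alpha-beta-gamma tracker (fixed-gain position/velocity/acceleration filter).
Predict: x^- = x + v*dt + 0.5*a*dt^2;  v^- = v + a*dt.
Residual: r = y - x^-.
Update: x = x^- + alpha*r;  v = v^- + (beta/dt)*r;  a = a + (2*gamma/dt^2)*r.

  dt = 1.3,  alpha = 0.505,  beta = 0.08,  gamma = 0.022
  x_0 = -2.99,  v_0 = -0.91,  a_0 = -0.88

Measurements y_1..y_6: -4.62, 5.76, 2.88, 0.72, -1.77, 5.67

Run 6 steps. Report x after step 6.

step 1: x_pred=-4.9166  r=0.2966  x^+=-4.7668  v^+=-2.0357  a^+=-0.8723
step 2: x_pred=-8.1504  r=13.9104  x^+=-1.1256  v^+=-2.3137  a^+=-0.5101
step 3: x_pred=-4.5645  r=7.4445  x^+=-0.8050  v^+=-2.5187  a^+=-0.3163
step 4: x_pred=-4.3466  r=5.0666  x^+=-1.7880  v^+=-2.6181  a^+=-0.1844
step 5: x_pred=-5.3473  r=3.5773  x^+=-3.5408  v^+=-2.6377  a^+=-0.0912
step 6: x_pred=-7.0468  r=12.7168  x^+=-0.6248  v^+=-1.9737  a^+=0.2398

x_post = -0.6248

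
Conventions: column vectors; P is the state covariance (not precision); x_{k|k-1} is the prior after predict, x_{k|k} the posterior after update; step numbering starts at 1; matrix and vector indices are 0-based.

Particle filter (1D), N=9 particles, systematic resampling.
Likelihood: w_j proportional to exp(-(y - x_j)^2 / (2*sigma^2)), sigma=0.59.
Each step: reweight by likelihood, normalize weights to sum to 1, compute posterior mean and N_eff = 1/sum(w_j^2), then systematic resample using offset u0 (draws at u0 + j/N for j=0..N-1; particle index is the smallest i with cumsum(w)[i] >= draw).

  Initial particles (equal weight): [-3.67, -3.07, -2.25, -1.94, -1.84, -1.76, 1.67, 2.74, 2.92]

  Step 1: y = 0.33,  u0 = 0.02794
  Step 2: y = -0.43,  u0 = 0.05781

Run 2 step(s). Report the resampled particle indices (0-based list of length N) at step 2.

step 1: w=[0.0000, 0.0000, 0.0009, 0.0076, 0.0145, 0.0236, 0.9496, 0.0030, 0.0008]  mean=1.5115  Neff=1.1079  idx=[5, 6, 6, 6, 6, 6, 6, 6, 6]
step 2: w=[0.8474, 0.0191, 0.0191, 0.0191, 0.0191, 0.0191, 0.0191, 0.0191, 0.0191]  mean=-1.2365  Neff=1.3870  idx=[0, 0, 0, 0, 0, 0, 0, 0, 6]

resampled_idx = [0, 0, 0, 0, 0, 0, 0, 0, 6]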